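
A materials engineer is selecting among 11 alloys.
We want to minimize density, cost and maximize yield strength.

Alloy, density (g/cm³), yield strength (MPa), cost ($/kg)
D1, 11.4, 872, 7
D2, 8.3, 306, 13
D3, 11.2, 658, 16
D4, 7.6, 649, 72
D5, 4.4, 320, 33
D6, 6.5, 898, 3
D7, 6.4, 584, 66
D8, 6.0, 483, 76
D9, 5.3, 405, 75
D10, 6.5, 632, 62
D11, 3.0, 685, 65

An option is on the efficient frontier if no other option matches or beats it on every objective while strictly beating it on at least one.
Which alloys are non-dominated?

D5, D6, D11

D1: dominated by D6 (density 6.5≤11.4, yield strength 898≥872, cost 3≤7).
D2: dominated by D6 (density 6.5≤8.3, yield strength 898≥306, cost 3≤13).
D3: dominated by D6 (density 6.5≤11.2, yield strength 898≥658, cost 3≤16).
D4: dominated by D6 (density 6.5≤7.6, yield strength 898≥649, cost 3≤72).
D5: not dominated.
D6: not dominated (best yield strength).
D7: dominated by D11 (density 3.0≤6.4, yield strength 685≥584, cost 65≤66).
D8: dominated by D11 (density 3.0≤6.0, yield strength 685≥483, cost 65≤76).
D9: dominated by D11 (density 3.0≤5.3, yield strength 685≥405, cost 65≤75).
D10: dominated by D6 (density 6.5≤6.5, yield strength 898≥632, cost 3≤62).
D11: not dominated (best density).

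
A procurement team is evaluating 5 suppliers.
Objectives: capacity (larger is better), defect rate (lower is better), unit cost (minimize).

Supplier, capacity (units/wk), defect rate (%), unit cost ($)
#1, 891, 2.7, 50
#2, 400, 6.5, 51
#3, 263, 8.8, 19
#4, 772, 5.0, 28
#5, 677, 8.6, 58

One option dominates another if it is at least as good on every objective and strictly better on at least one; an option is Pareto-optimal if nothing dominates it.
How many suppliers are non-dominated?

3

#1: not dominated (best capacity).
#2: dominated by #1 (capacity 891≥400, defect rate 2.7≤6.5, unit cost 50≤51).
#3: not dominated (best unit cost).
#4: not dominated.
#5: dominated by #1 (capacity 891≥677, defect rate 2.7≤8.6, unit cost 50≤58).
Pareto-optimal: #1, #3, #4 → 3.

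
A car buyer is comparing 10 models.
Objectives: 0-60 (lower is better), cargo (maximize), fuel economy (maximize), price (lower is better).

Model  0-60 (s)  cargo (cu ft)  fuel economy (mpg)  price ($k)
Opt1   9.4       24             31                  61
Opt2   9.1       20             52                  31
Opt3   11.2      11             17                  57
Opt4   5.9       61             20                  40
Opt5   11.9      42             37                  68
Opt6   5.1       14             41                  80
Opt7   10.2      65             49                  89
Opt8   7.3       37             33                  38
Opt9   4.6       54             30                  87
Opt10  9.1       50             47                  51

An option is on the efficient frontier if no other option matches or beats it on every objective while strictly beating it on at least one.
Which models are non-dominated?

Opt2, Opt4, Opt6, Opt7, Opt8, Opt9, Opt10

Opt1: dominated by Opt8 (0-60 7.3≤9.4, cargo 37≥24, fuel economy 33≥31, price 38≤61).
Opt2: not dominated (best fuel economy).
Opt3: dominated by Opt2 (0-60 9.1≤11.2, cargo 20≥11, fuel economy 52≥17, price 31≤57).
Opt4: not dominated.
Opt5: dominated by Opt10 (0-60 9.1≤11.9, cargo 50≥42, fuel economy 47≥37, price 51≤68).
Opt6: not dominated.
Opt7: not dominated (best cargo).
Opt8: not dominated.
Opt9: not dominated (best 0-60).
Opt10: not dominated.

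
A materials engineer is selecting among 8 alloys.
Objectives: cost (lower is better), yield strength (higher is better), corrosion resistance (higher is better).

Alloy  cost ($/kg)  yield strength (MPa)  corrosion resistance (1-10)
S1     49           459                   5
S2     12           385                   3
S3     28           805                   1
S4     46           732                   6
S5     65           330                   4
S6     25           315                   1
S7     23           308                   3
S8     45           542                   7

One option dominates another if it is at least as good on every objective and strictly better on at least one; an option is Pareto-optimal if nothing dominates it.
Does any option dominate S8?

No

S1: worse on cost (49 vs 45).
S2: worse on yield strength (385 vs 542).
S3: worse on corrosion resistance (1 vs 7).
S4: worse on cost (46 vs 45).
S5: worse on cost (65 vs 45).
S6: worse on yield strength (315 vs 542).
S7: worse on yield strength (308 vs 542).
No option is at least as good as S8 on every objective and strictly better on one.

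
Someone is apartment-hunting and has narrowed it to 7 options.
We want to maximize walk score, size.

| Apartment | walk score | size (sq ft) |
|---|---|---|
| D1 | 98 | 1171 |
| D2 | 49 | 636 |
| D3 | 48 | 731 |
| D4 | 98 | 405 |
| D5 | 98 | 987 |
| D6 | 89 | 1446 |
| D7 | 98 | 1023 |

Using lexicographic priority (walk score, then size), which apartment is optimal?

D1

First maximize walk score: best is 98, kept {D1, D4, D5, D7}.
Then maximize size: best is 1171, kept {D1}.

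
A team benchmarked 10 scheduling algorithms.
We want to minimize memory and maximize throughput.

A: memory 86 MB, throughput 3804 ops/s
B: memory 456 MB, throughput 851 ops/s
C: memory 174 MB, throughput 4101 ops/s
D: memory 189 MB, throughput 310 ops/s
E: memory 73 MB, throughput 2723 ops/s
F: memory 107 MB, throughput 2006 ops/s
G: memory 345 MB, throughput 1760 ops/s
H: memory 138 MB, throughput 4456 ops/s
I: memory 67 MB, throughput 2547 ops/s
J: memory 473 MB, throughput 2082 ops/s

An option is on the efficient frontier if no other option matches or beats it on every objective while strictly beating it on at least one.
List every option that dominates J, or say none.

A: memory 86≤473, throughput 3804≥2082 — dominates J.
C: memory 174≤473, throughput 4101≥2082 — dominates J.
E: memory 73≤473, throughput 2723≥2082 — dominates J.
H: memory 138≤473, throughput 4456≥2082 — dominates J.
I: memory 67≤473, throughput 2547≥2082 — dominates J.
Others (B, D, F, G) are each worse than J on at least one objective.

A, C, E, H, I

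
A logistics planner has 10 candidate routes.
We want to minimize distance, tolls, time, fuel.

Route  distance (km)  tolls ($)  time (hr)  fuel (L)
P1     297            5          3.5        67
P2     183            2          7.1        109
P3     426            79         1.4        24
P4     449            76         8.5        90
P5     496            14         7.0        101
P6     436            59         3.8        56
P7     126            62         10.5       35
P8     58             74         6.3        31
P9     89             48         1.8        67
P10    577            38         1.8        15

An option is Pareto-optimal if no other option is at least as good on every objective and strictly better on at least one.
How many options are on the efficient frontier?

8

P1: not dominated.
P2: not dominated (best tolls).
P3: not dominated (best time).
P4: dominated by P1 (distance 297≤449, tolls 5≤76, time 3.5≤8.5, fuel 67≤90).
P5: dominated by P1 (distance 297≤496, tolls 5≤14, time 3.5≤7.0, fuel 67≤101).
P6: not dominated.
P7: not dominated.
P8: not dominated (best distance).
P9: not dominated.
P10: not dominated (best fuel).
Pareto-optimal: P1, P2, P3, P6, P7, P8, P9, P10 → 8.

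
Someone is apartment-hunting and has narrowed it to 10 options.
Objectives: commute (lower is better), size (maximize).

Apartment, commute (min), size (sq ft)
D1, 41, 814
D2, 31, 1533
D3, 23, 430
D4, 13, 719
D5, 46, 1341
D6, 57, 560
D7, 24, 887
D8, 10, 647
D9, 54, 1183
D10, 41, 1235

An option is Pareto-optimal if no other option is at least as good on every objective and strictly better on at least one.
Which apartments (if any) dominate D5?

D2: commute 31≤46, size 1533≥1341 — dominates D5.
Others (D1, D3, D4, D6, D7, D8, D9, D10) are each worse than D5 on at least one objective.

D2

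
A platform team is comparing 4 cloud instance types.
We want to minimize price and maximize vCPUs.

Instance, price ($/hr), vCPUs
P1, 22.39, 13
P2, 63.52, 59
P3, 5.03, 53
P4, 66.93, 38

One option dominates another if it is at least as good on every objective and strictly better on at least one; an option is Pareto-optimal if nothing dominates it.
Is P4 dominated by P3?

Yes

P3 vs P4: price 5.03≤66.93, vCPUs 53≥38 — P3 is at least as good on every objective with at least one strict improvement.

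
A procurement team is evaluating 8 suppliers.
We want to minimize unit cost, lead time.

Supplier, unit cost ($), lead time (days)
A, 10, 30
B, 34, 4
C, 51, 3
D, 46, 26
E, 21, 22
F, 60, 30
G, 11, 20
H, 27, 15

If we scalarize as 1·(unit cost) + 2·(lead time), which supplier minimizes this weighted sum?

A: 1·10 + 2·30 = 70
B: 1·34 + 2·4 = 42
C: 1·51 + 2·3 = 57
D: 1·46 + 2·26 = 98
E: 1·21 + 2·22 = 65
F: 1·60 + 2·30 = 120
G: 1·11 + 2·20 = 51
H: 1·27 + 2·15 = 57
Lowest: B at 42.

B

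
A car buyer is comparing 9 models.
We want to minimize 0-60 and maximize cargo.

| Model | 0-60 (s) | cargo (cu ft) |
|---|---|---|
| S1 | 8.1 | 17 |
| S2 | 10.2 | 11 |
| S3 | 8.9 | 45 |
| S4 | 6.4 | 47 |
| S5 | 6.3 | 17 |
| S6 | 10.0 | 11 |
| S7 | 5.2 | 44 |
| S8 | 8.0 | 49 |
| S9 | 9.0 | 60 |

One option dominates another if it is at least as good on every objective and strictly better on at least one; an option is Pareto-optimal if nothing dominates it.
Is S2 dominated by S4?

Yes

S4 vs S2: 0-60 6.4≤10.2, cargo 47≥11 — S4 is at least as good on every objective with at least one strict improvement.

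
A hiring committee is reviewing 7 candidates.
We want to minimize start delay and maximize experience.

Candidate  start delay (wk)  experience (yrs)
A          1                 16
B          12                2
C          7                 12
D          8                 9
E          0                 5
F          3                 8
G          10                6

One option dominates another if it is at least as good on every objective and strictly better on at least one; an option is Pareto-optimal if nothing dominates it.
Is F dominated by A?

Yes

A vs F: start delay 1≤3, experience 16≥8 — A is at least as good on every objective with at least one strict improvement.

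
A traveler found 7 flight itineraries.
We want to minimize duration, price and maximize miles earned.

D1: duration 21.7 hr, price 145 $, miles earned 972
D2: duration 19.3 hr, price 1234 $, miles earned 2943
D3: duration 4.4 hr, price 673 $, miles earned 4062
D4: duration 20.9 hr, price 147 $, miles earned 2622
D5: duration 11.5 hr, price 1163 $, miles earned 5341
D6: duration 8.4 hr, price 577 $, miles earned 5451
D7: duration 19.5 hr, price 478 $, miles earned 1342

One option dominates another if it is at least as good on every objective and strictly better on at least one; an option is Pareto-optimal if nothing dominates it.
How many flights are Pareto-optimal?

5

D1: not dominated (best price).
D2: dominated by D3 (duration 4.4≤19.3, price 673≤1234, miles earned 4062≥2943).
D3: not dominated (best duration).
D4: not dominated.
D5: dominated by D6 (duration 8.4≤11.5, price 577≤1163, miles earned 5451≥5341).
D6: not dominated (best miles earned).
D7: not dominated.
Pareto-optimal: D1, D3, D4, D6, D7 → 5.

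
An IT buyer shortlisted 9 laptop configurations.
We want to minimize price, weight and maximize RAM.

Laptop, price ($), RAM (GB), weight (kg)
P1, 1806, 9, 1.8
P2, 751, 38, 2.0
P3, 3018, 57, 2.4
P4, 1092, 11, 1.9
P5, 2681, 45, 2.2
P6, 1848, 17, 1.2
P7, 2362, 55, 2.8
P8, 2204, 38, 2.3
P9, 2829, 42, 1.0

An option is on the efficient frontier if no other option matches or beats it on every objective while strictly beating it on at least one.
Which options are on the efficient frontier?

P1: not dominated.
P2: not dominated (best price).
P3: not dominated (best RAM).
P4: not dominated.
P5: not dominated.
P6: not dominated.
P7: not dominated.
P8: dominated by P2 (price 751≤2204, RAM 38≥38, weight 2.0≤2.3).
P9: not dominated (best weight).

P1, P2, P3, P4, P5, P6, P7, P9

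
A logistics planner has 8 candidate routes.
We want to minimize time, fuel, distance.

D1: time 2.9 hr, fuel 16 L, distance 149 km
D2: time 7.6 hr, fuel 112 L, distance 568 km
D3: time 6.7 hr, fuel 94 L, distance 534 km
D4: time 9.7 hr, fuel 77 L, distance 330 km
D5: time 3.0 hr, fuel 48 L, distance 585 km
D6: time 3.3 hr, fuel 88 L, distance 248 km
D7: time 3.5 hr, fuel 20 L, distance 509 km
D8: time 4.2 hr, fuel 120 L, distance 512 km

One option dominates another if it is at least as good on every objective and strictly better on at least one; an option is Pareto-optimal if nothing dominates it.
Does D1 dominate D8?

Yes

D1 vs D8: time 2.9≤4.2, fuel 16≤120, distance 149≤512 — D1 is at least as good on every objective with at least one strict improvement.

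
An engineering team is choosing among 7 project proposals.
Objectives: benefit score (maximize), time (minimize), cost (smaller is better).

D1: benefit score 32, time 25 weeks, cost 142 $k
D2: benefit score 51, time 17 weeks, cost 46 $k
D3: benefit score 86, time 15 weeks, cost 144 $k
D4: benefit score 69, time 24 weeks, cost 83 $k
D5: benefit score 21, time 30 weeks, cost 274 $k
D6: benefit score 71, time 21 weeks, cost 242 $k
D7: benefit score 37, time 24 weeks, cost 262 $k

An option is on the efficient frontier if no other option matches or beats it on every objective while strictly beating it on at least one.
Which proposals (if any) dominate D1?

D2: benefit score 51≥32, time 17≤25, cost 46≤142 — dominates D1.
D4: benefit score 69≥32, time 24≤25, cost 83≤142 — dominates D1.
Others (D3, D5, D6, D7) are each worse than D1 on at least one objective.

D2, D4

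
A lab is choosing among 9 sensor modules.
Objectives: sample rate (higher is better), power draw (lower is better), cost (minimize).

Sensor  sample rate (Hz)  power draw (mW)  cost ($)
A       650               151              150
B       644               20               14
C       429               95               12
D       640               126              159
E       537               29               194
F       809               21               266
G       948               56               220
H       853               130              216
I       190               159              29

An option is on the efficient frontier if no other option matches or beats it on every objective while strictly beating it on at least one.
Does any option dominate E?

Yes

B vs E: sample rate 644≥537, power draw 20≤29, cost 14≤194 — B is at least as good on every objective and strictly better on at least one, so B dominates E.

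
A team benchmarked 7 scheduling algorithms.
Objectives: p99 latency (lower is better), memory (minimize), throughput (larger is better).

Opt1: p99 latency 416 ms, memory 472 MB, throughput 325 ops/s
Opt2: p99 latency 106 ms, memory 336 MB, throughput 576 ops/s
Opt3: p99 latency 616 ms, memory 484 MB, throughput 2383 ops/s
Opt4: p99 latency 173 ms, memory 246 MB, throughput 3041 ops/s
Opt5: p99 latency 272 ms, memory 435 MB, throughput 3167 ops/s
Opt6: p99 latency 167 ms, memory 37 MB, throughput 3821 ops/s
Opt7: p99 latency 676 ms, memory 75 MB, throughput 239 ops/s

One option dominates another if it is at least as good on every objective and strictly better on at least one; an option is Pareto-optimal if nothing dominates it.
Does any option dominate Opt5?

Yes

Opt6 vs Opt5: p99 latency 167≤272, memory 37≤435, throughput 3821≥3167 — Opt6 is at least as good on every objective and strictly better on at least one, so Opt6 dominates Opt5.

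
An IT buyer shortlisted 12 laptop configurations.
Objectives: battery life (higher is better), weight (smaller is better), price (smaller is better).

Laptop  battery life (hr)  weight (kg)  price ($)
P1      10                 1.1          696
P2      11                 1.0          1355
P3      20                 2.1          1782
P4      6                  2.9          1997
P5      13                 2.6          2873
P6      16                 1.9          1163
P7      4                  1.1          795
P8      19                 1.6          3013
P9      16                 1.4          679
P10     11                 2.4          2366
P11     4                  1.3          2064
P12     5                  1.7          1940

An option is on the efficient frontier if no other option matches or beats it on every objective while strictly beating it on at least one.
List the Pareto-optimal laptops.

P1: not dominated.
P2: not dominated (best weight).
P3: not dominated (best battery life).
P4: dominated by P1 (battery life 10≥6, weight 1.1≤2.9, price 696≤1997).
P5: dominated by P3 (battery life 20≥13, weight 2.1≤2.6, price 1782≤2873).
P6: dominated by P9 (battery life 16≥16, weight 1.4≤1.9, price 679≤1163).
P7: dominated by P1 (battery life 10≥4, weight 1.1≤1.1, price 696≤795).
P8: not dominated.
P9: not dominated (best price).
P10: dominated by P2 (battery life 11≥11, weight 1.0≤2.4, price 1355≤2366).
P11: dominated by P1 (battery life 10≥4, weight 1.1≤1.3, price 696≤2064).
P12: dominated by P1 (battery life 10≥5, weight 1.1≤1.7, price 696≤1940).

P1, P2, P3, P8, P9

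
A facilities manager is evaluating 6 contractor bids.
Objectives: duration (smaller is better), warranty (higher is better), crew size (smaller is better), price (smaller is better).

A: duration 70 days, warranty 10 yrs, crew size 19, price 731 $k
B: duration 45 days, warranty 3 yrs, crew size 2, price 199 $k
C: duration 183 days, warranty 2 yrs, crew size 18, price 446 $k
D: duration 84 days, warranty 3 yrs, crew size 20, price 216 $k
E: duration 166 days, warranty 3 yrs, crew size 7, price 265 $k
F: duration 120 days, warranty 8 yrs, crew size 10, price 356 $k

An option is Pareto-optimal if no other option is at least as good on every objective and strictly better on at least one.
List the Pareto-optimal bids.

A, B, F

A: not dominated (best warranty).
B: not dominated (best duration).
C: dominated by B (duration 45≤183, warranty 3≥2, crew size 2≤18, price 199≤446).
D: dominated by B (duration 45≤84, warranty 3≥3, crew size 2≤20, price 199≤216).
E: dominated by B (duration 45≤166, warranty 3≥3, crew size 2≤7, price 199≤265).
F: not dominated.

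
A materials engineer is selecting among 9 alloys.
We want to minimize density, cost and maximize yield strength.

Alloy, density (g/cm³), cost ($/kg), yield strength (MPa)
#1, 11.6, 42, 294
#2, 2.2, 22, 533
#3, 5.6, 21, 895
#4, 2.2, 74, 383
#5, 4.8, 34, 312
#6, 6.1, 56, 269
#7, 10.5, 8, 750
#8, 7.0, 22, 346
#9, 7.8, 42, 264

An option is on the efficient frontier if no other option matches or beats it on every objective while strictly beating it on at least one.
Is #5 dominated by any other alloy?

Yes

#2 vs #5: density 2.2≤4.8, cost 22≤34, yield strength 533≥312 — #2 is at least as good on every objective and strictly better on at least one, so #2 dominates #5.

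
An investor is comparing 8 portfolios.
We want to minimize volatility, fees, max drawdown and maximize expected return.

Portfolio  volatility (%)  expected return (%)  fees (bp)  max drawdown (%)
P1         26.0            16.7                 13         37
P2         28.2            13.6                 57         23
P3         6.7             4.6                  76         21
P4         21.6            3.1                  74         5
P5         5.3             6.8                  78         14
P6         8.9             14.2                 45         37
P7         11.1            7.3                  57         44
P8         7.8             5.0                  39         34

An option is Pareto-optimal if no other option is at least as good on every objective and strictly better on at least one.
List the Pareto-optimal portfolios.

P1, P2, P3, P4, P5, P6, P8

P1: not dominated (best expected return).
P2: not dominated.
P3: not dominated.
P4: not dominated (best max drawdown).
P5: not dominated (best volatility).
P6: not dominated.
P7: dominated by P6 (volatility 8.9≤11.1, expected return 14.2≥7.3, fees 45≤57, max drawdown 37≤44).
P8: not dominated.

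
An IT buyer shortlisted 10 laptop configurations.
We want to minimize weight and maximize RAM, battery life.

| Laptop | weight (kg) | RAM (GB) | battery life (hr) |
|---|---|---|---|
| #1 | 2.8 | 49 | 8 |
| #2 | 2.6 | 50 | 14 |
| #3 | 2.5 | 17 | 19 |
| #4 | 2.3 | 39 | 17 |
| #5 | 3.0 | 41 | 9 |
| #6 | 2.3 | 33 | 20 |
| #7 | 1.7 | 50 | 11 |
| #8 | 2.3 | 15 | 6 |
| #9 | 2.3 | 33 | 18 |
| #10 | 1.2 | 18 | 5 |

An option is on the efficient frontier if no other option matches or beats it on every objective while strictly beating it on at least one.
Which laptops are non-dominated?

#1: dominated by #2 (weight 2.6≤2.8, RAM 50≥49, battery life 14≥8).
#2: not dominated.
#3: dominated by #6 (weight 2.3≤2.5, RAM 33≥17, battery life 20≥19).
#4: not dominated.
#5: dominated by #2 (weight 2.6≤3.0, RAM 50≥41, battery life 14≥9).
#6: not dominated (best battery life).
#7: not dominated.
#8: dominated by #4 (weight 2.3≤2.3, RAM 39≥15, battery life 17≥6).
#9: dominated by #6 (weight 2.3≤2.3, RAM 33≥33, battery life 20≥18).
#10: not dominated (best weight).

#2, #4, #6, #7, #10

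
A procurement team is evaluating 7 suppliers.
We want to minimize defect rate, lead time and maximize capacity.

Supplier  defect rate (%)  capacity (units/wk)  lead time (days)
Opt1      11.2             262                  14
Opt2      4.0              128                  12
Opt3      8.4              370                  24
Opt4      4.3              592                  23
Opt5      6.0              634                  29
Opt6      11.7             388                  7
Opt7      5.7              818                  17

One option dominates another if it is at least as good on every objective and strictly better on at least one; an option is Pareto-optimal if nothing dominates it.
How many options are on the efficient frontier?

5

Opt1: not dominated.
Opt2: not dominated (best defect rate).
Opt3: dominated by Opt4 (defect rate 4.3≤8.4, capacity 592≥370, lead time 23≤24).
Opt4: not dominated.
Opt5: dominated by Opt7 (defect rate 5.7≤6.0, capacity 818≥634, lead time 17≤29).
Opt6: not dominated (best lead time).
Opt7: not dominated (best capacity).
Pareto-optimal: Opt1, Opt2, Opt4, Opt6, Opt7 → 5.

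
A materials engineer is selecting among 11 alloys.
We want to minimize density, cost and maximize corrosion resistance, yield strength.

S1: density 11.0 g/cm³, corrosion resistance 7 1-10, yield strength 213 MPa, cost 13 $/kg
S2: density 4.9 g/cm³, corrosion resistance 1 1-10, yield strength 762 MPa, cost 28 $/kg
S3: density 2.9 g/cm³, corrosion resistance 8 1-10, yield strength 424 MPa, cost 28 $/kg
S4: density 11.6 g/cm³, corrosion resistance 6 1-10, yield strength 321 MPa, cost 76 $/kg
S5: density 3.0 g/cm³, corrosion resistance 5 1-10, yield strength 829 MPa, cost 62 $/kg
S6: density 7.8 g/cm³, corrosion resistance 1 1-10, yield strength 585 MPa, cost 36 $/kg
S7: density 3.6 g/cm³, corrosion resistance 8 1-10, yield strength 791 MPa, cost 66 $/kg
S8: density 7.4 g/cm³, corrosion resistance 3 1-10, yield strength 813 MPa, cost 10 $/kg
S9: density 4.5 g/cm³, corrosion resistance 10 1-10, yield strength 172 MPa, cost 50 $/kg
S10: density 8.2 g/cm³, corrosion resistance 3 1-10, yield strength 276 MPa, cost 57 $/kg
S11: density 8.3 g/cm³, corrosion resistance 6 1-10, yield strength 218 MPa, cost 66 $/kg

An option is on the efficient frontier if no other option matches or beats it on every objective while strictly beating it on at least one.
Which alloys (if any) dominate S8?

none

S1: worse on density (11.0 vs 7.4).
S2: worse on corrosion resistance (1 vs 3).
S3: worse on yield strength (424 vs 813).
S4: worse on density (11.6 vs 7.4).
S5: worse on cost (62 vs 10).
S6: worse on density (7.8 vs 7.4).
S7: worse on yield strength (791 vs 813).
S9: worse on yield strength (172 vs 813).
S10: worse on density (8.2 vs 7.4).
S11: worse on density (8.3 vs 7.4).
No option dominates S8.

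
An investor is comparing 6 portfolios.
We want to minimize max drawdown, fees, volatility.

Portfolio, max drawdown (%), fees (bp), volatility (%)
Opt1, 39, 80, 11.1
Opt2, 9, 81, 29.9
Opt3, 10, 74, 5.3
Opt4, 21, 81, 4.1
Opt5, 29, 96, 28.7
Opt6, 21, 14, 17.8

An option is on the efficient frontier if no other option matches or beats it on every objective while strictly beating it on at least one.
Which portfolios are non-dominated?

Opt2, Opt3, Opt4, Opt6

Opt1: dominated by Opt3 (max drawdown 10≤39, fees 74≤80, volatility 5.3≤11.1).
Opt2: not dominated (best max drawdown).
Opt3: not dominated.
Opt4: not dominated (best volatility).
Opt5: dominated by Opt3 (max drawdown 10≤29, fees 74≤96, volatility 5.3≤28.7).
Opt6: not dominated (best fees).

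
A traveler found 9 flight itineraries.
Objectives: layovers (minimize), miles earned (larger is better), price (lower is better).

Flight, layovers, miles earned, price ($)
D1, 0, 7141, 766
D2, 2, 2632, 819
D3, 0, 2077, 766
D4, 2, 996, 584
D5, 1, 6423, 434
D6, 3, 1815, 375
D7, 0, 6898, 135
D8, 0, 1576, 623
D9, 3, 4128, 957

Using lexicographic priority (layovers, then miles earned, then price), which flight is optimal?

First minimize layovers: best is 0, kept {D1, D3, D7, D8}.
Then maximize miles earned: best is 7141, kept {D1}.

D1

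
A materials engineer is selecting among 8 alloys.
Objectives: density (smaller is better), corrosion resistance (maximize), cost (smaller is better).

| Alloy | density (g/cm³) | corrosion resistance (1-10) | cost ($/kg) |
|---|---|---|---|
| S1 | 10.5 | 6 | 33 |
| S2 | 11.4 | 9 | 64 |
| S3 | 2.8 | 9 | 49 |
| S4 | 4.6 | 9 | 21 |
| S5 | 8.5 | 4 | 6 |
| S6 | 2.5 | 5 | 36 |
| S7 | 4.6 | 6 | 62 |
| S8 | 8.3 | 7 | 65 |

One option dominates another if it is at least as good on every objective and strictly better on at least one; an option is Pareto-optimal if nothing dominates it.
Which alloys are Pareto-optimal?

S1: dominated by S4 (density 4.6≤10.5, corrosion resistance 9≥6, cost 21≤33).
S2: dominated by S3 (density 2.8≤11.4, corrosion resistance 9≥9, cost 49≤64).
S3: not dominated.
S4: not dominated.
S5: not dominated (best cost).
S6: not dominated (best density).
S7: dominated by S3 (density 2.8≤4.6, corrosion resistance 9≥6, cost 49≤62).
S8: dominated by S3 (density 2.8≤8.3, corrosion resistance 9≥7, cost 49≤65).

S3, S4, S5, S6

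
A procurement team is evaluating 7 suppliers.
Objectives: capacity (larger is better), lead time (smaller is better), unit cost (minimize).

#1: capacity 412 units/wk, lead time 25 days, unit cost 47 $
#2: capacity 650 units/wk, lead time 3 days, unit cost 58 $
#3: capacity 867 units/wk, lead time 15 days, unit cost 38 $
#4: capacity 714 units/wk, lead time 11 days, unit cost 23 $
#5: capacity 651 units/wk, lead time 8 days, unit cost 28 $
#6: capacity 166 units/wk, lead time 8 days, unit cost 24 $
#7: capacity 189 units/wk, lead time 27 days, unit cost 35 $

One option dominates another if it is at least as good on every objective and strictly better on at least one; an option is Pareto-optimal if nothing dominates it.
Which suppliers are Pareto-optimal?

#1: dominated by #3 (capacity 867≥412, lead time 15≤25, unit cost 38≤47).
#2: not dominated (best lead time).
#3: not dominated (best capacity).
#4: not dominated (best unit cost).
#5: not dominated.
#6: not dominated.
#7: dominated by #4 (capacity 714≥189, lead time 11≤27, unit cost 23≤35).

#2, #3, #4, #5, #6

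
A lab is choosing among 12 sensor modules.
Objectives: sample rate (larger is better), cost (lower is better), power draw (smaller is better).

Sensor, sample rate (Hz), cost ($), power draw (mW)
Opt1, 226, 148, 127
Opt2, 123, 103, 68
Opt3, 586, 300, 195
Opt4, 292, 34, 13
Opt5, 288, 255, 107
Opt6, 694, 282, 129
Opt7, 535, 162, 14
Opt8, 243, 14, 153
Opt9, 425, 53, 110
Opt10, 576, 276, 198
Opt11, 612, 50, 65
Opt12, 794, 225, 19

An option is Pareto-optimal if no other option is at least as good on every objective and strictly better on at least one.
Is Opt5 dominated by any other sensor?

Opt4 vs Opt5: sample rate 292≥288, cost 34≤255, power draw 13≤107 — Opt4 is at least as good on every objective and strictly better on at least one, so Opt4 dominates Opt5.

Yes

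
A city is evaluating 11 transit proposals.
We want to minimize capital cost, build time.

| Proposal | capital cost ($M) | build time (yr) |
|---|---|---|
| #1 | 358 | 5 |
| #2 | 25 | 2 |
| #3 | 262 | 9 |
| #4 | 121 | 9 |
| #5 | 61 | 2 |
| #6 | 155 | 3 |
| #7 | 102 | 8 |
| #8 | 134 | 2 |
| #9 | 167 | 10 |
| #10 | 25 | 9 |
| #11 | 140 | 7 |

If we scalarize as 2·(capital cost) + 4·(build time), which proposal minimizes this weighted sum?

#1: 2·358 + 4·5 = 736
#2: 2·25 + 4·2 = 58
#3: 2·262 + 4·9 = 560
#4: 2·121 + 4·9 = 278
#5: 2·61 + 4·2 = 130
#6: 2·155 + 4·3 = 322
#7: 2·102 + 4·8 = 236
#8: 2·134 + 4·2 = 276
#9: 2·167 + 4·10 = 374
#10: 2·25 + 4·9 = 86
#11: 2·140 + 4·7 = 308
Lowest: #2 at 58.

#2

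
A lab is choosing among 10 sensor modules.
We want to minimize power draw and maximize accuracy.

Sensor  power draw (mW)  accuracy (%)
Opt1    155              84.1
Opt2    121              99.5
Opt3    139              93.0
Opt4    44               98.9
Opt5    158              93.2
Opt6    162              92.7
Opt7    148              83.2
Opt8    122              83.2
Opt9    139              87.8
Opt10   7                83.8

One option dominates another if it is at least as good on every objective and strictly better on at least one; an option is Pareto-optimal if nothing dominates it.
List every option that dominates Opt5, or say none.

Opt2, Opt4

Opt2: power draw 121≤158, accuracy 99.5≥93.2 — dominates Opt5.
Opt4: power draw 44≤158, accuracy 98.9≥93.2 — dominates Opt5.
Others (Opt1, Opt3, Opt6, Opt7, Opt8, Opt9, Opt10) are each worse than Opt5 on at least one objective.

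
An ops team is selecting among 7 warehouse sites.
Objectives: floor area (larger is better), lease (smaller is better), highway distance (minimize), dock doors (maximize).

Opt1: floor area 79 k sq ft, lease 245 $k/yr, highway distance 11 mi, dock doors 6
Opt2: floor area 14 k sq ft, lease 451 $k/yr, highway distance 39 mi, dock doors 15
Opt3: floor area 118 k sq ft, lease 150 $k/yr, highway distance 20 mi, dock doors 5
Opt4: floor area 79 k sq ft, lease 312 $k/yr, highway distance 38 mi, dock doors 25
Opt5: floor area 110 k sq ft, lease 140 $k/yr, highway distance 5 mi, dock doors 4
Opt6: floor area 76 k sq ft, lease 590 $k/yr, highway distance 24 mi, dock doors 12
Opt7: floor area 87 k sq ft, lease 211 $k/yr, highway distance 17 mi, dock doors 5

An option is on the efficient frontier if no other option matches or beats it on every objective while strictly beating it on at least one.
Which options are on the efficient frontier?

Opt1, Opt3, Opt4, Opt5, Opt6, Opt7

Opt1: not dominated.
Opt2: dominated by Opt4 (floor area 79≥14, lease 312≤451, highway distance 38≤39, dock doors 25≥15).
Opt3: not dominated (best floor area).
Opt4: not dominated (best dock doors).
Opt5: not dominated (best lease).
Opt6: not dominated.
Opt7: not dominated.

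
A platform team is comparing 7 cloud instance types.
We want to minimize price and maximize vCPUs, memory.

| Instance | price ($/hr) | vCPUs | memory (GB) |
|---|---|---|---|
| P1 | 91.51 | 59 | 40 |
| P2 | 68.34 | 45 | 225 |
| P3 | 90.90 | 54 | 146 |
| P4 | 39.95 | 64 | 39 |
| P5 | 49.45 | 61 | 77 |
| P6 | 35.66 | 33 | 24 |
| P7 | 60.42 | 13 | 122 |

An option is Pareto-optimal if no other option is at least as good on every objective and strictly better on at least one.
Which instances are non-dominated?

P1: dominated by P5 (price 49.45≤91.51, vCPUs 61≥59, memory 77≥40).
P2: not dominated (best memory).
P3: not dominated.
P4: not dominated (best vCPUs).
P5: not dominated.
P6: not dominated (best price).
P7: not dominated.

P2, P3, P4, P5, P6, P7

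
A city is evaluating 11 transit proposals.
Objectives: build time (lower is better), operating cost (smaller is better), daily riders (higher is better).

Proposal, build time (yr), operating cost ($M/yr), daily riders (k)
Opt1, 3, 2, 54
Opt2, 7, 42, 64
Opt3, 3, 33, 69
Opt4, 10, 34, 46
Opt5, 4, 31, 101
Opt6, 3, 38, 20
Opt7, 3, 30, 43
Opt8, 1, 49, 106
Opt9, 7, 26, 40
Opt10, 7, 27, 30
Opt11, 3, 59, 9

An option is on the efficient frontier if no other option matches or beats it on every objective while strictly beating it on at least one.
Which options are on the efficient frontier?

Opt1: not dominated (best operating cost).
Opt2: dominated by Opt3 (build time 3≤7, operating cost 33≤42, daily riders 69≥64).
Opt3: not dominated.
Opt4: dominated by Opt1 (build time 3≤10, operating cost 2≤34, daily riders 54≥46).
Opt5: not dominated.
Opt6: dominated by Opt1 (build time 3≤3, operating cost 2≤38, daily riders 54≥20).
Opt7: dominated by Opt1 (build time 3≤3, operating cost 2≤30, daily riders 54≥43).
Opt8: not dominated (best build time).
Opt9: dominated by Opt1 (build time 3≤7, operating cost 2≤26, daily riders 54≥40).
Opt10: dominated by Opt1 (build time 3≤7, operating cost 2≤27, daily riders 54≥30).
Opt11: dominated by Opt1 (build time 3≤3, operating cost 2≤59, daily riders 54≥9).

Opt1, Opt3, Opt5, Opt8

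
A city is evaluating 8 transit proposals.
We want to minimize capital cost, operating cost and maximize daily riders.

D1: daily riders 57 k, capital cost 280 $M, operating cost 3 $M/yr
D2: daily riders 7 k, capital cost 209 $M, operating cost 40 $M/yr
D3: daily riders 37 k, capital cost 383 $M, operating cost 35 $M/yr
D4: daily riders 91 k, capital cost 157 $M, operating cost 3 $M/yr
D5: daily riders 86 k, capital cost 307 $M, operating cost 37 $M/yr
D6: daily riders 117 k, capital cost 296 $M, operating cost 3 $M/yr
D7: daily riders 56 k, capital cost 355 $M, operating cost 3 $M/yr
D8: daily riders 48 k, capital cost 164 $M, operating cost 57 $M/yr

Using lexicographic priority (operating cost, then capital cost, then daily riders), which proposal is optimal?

First minimize operating cost: best is 3, kept {D1, D4, D6, D7}.
Then minimize capital cost: best is 157, kept {D4}.

D4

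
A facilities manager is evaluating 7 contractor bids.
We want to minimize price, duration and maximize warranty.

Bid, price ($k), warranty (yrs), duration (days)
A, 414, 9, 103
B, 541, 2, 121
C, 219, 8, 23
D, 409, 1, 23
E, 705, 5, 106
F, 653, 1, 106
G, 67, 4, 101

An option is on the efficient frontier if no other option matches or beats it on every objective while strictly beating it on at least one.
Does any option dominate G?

No

A: worse on price (414 vs 67).
B: worse on price (541 vs 67).
C: worse on price (219 vs 67).
D: worse on price (409 vs 67).
E: worse on price (705 vs 67).
F: worse on price (653 vs 67).
No option is at least as good as G on every objective and strictly better on one.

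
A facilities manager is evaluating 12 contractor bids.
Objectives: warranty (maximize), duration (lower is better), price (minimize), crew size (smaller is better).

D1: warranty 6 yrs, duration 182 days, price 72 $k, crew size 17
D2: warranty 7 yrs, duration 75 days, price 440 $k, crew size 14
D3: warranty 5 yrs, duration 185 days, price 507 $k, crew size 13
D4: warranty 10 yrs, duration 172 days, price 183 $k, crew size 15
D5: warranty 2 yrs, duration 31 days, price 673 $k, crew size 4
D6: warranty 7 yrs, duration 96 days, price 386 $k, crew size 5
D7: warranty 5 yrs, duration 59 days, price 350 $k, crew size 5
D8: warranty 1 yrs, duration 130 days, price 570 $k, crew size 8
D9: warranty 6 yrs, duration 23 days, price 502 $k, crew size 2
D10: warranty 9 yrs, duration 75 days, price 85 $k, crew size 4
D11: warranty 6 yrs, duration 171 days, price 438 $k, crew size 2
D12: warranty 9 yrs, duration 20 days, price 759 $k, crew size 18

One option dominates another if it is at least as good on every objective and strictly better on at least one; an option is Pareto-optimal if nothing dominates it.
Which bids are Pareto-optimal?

D1, D4, D7, D9, D10, D11, D12

D1: not dominated (best price).
D2: dominated by D10 (warranty 9≥7, duration 75≤75, price 85≤440, crew size 4≤14).
D3: dominated by D6 (warranty 7≥5, duration 96≤185, price 386≤507, crew size 5≤13).
D4: not dominated (best warranty).
D5: dominated by D9 (warranty 6≥2, duration 23≤31, price 502≤673, crew size 2≤4).
D6: dominated by D10 (warranty 9≥7, duration 75≤96, price 85≤386, crew size 4≤5).
D7: not dominated.
D8: dominated by D6 (warranty 7≥1, duration 96≤130, price 386≤570, crew size 5≤8).
D9: not dominated.
D10: not dominated.
D11: not dominated.
D12: not dominated (best duration).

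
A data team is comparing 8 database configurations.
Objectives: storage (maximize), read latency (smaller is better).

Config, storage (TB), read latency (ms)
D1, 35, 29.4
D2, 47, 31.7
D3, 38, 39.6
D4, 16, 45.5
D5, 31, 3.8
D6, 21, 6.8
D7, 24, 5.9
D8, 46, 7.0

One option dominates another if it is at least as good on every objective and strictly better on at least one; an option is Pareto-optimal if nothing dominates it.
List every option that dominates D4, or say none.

D1: storage 35≥16, read latency 29.4≤45.5 — dominates D4.
D2: storage 47≥16, read latency 31.7≤45.5 — dominates D4.
D3: storage 38≥16, read latency 39.6≤45.5 — dominates D4.
D5: storage 31≥16, read latency 3.8≤45.5 — dominates D4.
D6: storage 21≥16, read latency 6.8≤45.5 — dominates D4.
D7: storage 24≥16, read latency 5.9≤45.5 — dominates D4.
D8: storage 46≥16, read latency 7.0≤45.5 — dominates D4.

D1, D2, D3, D5, D6, D7, D8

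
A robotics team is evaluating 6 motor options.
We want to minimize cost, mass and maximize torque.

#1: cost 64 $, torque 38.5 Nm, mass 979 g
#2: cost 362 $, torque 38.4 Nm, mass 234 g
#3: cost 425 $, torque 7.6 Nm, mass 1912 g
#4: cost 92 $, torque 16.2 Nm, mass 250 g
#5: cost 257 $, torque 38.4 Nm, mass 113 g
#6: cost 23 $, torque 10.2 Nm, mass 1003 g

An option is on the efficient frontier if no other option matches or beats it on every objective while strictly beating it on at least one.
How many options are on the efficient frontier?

4

#1: not dominated (best torque).
#2: dominated by #5 (cost 257≤362, torque 38.4≥38.4, mass 113≤234).
#3: dominated by #1 (cost 64≤425, torque 38.5≥7.6, mass 979≤1912).
#4: not dominated.
#5: not dominated (best mass).
#6: not dominated (best cost).
Pareto-optimal: #1, #4, #5, #6 → 4.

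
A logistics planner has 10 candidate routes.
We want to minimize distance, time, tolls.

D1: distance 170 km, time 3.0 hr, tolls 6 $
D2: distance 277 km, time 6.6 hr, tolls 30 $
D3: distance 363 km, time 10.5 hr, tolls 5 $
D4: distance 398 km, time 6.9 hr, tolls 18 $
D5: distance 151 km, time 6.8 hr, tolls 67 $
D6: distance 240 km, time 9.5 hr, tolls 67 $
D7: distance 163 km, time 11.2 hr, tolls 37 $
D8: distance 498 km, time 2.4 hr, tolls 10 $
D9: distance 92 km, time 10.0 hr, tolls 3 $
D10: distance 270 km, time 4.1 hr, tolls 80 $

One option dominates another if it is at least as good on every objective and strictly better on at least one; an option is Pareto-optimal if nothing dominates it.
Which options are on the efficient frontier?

D1: not dominated.
D2: dominated by D1 (distance 170≤277, time 3.0≤6.6, tolls 6≤30).
D3: dominated by D9 (distance 92≤363, time 10.0≤10.5, tolls 3≤5).
D4: dominated by D1 (distance 170≤398, time 3.0≤6.9, tolls 6≤18).
D5: not dominated.
D6: dominated by D1 (distance 170≤240, time 3.0≤9.5, tolls 6≤67).
D7: dominated by D9 (distance 92≤163, time 10.0≤11.2, tolls 3≤37).
D8: not dominated (best time).
D9: not dominated (best distance).
D10: dominated by D1 (distance 170≤270, time 3.0≤4.1, tolls 6≤80).

D1, D5, D8, D9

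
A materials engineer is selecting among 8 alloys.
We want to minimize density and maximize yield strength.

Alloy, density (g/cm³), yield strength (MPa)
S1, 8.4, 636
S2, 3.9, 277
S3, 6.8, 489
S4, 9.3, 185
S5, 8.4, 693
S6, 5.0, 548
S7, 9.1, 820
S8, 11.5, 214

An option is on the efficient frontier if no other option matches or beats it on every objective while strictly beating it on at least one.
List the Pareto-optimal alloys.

S2, S5, S6, S7

S1: dominated by S5 (density 8.4≤8.4, yield strength 693≥636).
S2: not dominated (best density).
S3: dominated by S6 (density 5.0≤6.8, yield strength 548≥489).
S4: dominated by S1 (density 8.4≤9.3, yield strength 636≥185).
S5: not dominated.
S6: not dominated.
S7: not dominated (best yield strength).
S8: dominated by S1 (density 8.4≤11.5, yield strength 636≥214).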